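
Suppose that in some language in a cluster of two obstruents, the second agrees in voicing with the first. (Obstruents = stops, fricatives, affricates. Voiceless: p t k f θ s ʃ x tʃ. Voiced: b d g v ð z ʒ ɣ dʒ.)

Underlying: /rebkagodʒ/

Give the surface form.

/k/ after /b/ (voiced) → [g]

[rebgagodʒ]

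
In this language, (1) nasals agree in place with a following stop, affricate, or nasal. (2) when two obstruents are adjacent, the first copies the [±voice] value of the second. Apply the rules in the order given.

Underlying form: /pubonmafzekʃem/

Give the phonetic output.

[pubommavzekʃem]

Rule 1: /n/ before /m/ (labial) → [m]
After rule 1: pubommafzekʃem
Rule 2: /f/ before /z/ (voiced) → [v]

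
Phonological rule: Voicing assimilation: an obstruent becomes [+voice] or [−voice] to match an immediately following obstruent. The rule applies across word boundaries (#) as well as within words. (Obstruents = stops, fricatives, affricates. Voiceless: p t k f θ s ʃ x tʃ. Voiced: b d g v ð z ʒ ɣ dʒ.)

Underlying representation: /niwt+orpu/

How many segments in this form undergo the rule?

0

No segment meets the rule's conditions.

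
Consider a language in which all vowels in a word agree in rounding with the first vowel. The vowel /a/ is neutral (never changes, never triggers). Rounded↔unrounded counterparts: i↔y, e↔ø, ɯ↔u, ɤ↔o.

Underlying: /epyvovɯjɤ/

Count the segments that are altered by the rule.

2

/y/ harmonizes with /e/ ([-round]) → [i]
/o/ harmonizes with /e/ ([-round]) → [ɤ]
2 segments change.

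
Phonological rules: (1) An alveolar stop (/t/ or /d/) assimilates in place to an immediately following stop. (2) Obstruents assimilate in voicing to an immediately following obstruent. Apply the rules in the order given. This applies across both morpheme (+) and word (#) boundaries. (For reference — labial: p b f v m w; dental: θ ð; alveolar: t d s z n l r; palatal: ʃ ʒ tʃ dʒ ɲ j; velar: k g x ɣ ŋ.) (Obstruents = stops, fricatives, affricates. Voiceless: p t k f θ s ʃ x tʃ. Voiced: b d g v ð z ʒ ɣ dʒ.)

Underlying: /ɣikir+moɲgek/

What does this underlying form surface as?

[ɣikir+moɲgek]

Rule 1: no segment meets the rule's conditions; no change.
After rule 1: ɣikir+moɲgek
Rule 2: no segment meets the rule's conditions; no change.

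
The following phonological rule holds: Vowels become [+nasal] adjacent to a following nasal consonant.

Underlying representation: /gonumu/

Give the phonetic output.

/o/ before nasal /n/ → [õ]
/u/ before nasal /m/ → [ũ]

[gõnũmu]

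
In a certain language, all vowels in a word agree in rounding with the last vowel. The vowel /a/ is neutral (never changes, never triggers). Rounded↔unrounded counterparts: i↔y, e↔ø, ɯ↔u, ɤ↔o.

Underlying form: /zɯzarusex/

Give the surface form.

/u/ harmonizes with /e/ ([-round]) → [ɯ]

[zɯzarɯsex]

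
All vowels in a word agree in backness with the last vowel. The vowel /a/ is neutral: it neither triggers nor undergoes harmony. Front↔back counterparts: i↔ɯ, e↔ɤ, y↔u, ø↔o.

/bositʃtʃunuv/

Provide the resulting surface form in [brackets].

[bosɯtʃtʃunuv]

/i/ harmonizes with /u/ ([+back]) → [ɯ]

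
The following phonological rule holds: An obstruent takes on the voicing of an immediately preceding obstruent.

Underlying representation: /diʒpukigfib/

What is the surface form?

[diʒbukigvib]

/p/ after /ʒ/ (voiced) → [b]
/f/ after /g/ (voiced) → [v]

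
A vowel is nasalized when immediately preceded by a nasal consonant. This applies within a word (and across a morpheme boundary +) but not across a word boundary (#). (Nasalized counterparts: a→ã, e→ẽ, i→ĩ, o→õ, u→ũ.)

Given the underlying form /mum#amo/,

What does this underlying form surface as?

[mũm#amõ]

/u/ after nasal /m/ → [ũ]
/o/ after nasal /m/ → [õ]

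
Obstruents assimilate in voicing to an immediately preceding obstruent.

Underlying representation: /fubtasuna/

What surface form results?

[fubdasuna]

/t/ after /b/ (voiced) → [d]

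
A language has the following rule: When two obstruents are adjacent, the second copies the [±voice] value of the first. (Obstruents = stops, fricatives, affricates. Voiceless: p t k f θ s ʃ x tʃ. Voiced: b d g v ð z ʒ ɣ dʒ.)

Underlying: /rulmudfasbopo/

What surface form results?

[rulmudvaspopo]

/f/ after /d/ (voiced) → [v]
/b/ after /s/ (voiceless) → [p]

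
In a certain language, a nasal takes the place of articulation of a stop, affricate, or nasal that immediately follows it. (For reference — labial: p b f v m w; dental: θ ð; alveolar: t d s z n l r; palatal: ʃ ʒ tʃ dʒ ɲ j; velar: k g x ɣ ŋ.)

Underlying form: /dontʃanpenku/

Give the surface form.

[doɲtʃampeŋku]

/n/ before /tʃ/ (palatal) → [ɲ]
/n/ before /p/ (labial) → [m]
/n/ before /k/ (velar) → [ŋ]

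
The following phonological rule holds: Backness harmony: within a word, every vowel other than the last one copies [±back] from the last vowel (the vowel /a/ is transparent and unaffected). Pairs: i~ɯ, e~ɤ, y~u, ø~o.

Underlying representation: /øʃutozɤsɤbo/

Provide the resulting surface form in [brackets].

/ø/ harmonizes with /o/ ([+back]) → [o]

[oʃutozɤsɤbo]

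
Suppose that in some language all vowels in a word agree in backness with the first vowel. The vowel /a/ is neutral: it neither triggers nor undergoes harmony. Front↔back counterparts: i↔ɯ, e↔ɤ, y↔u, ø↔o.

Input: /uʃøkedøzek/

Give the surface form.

[uʃokɤdozɤk]

/ø/ harmonizes with /u/ ([+back]) → [o]
/e/ harmonizes with /u/ ([+back]) → [ɤ]
/ø/ harmonizes with /u/ ([+back]) → [o]
/e/ harmonizes with /u/ ([+back]) → [ɤ]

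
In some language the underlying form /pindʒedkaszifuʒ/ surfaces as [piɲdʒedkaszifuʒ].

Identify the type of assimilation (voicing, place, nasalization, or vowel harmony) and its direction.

place assimilation, regressive

/n/→[ɲ].
Each target copies a feature from the following segment, so the direction is regressive.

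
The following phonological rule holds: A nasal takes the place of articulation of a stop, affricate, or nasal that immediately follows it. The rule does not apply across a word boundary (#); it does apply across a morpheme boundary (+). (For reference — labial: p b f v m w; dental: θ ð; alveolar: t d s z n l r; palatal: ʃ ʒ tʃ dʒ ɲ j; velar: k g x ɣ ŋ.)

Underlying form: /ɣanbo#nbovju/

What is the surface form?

[ɣambo#mbovju]

/n/ before /b/ (labial) → [m]
/n/ before /b/ (labial) → [m]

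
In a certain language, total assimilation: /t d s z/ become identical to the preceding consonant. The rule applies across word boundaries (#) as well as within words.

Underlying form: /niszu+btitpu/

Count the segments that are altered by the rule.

/z/ after /s/ → [s] (total assimilation)
/t/ after /b/ → [b] (total assimilation)
2 segments change.

2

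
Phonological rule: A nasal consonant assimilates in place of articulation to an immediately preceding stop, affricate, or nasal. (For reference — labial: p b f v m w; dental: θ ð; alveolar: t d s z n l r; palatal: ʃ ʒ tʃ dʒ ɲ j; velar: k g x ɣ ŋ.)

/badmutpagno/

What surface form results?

/m/ after /d/ (alveolar) → [n]
/n/ after /g/ (velar) → [ŋ]

[badnutpagŋo]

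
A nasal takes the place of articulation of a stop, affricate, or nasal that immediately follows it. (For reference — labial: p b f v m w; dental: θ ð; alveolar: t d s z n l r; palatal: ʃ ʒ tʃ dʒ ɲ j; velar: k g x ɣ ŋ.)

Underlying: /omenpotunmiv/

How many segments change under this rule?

2

/n/ before /p/ (labial) → [m]
/n/ before /m/ (labial) → [m]
2 segments change.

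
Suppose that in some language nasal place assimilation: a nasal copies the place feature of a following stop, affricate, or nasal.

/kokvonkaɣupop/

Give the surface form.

/n/ before /k/ (velar) → [ŋ]

[kokvoŋkaɣupop]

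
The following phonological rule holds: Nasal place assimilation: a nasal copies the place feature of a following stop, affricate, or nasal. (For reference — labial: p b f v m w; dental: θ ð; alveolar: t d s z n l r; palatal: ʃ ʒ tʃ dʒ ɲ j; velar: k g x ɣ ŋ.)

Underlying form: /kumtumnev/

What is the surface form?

/m/ before /t/ (alveolar) → [n]
/m/ before /n/ (alveolar) → [n]

[kuntunnev]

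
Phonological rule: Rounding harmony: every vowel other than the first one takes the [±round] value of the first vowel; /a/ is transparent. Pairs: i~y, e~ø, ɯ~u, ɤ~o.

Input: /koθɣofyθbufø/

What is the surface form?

[koθɣofyθbufø]

no segment meets the rule's conditions; no change.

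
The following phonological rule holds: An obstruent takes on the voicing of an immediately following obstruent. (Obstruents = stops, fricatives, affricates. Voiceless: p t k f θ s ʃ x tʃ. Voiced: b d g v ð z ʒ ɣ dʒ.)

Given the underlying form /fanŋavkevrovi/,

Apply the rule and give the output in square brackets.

/v/ before /k/ (voiceless) → [f]

[fanŋafkevrovi]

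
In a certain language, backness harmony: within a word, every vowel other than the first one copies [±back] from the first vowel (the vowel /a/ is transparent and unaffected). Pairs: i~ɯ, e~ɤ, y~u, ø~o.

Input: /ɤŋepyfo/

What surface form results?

/e/ harmonizes with /ɤ/ ([+back]) → [ɤ]
/y/ harmonizes with /ɤ/ ([+back]) → [u]

[ɤŋɤpufo]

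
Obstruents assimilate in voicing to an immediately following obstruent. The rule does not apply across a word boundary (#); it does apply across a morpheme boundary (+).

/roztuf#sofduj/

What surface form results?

/z/ before /t/ (voiceless) → [s]
/f/ before /d/ (voiced) → [v]

[rostuf#sovduj]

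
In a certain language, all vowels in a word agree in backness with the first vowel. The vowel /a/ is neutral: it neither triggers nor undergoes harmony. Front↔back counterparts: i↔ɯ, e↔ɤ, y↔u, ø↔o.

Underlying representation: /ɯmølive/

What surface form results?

/ø/ harmonizes with /ɯ/ ([+back]) → [o]
/i/ harmonizes with /ɯ/ ([+back]) → [ɯ]
/e/ harmonizes with /ɯ/ ([+back]) → [ɤ]

[ɯmolɯvɤ]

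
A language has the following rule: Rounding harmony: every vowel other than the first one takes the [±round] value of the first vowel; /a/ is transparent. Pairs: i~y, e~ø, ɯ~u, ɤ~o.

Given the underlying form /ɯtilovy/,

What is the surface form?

[ɯtilɤvi]

/o/ harmonizes with /ɯ/ ([-round]) → [ɤ]
/y/ harmonizes with /ɯ/ ([-round]) → [i]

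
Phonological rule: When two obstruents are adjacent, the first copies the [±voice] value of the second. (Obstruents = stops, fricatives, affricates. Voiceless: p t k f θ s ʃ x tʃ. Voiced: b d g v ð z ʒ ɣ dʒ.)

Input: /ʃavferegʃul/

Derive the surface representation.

/v/ before /f/ (voiceless) → [f]
/g/ before /ʃ/ (voiceless) → [k]

[ʃafferekʃul]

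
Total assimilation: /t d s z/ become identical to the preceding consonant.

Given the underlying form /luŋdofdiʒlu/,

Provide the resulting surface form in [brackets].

[luŋŋoffiʒlu]

/d/ after /ŋ/ → [ŋ] (total assimilation)
/d/ after /f/ → [f] (total assimilation)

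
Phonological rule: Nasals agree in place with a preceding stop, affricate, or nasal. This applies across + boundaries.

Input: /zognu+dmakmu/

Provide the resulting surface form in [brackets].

/n/ after /g/ (velar) → [ŋ]
/m/ after /d/ (alveolar) → [n]
/m/ after /k/ (velar) → [ŋ]

[zogŋu+dnakŋu]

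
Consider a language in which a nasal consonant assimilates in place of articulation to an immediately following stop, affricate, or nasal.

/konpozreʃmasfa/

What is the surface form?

/n/ before /p/ (labial) → [m]

[kompozreʃmasfa]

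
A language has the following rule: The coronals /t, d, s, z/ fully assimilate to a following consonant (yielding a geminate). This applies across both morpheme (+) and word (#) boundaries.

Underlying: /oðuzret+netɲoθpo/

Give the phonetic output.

/z/ before /r/ → [r] (total assimilation)
/t/ before /n/ → [n] (total assimilation)
/t/ before /ɲ/ → [ɲ] (total assimilation)

[oðurren+neɲɲoθpo]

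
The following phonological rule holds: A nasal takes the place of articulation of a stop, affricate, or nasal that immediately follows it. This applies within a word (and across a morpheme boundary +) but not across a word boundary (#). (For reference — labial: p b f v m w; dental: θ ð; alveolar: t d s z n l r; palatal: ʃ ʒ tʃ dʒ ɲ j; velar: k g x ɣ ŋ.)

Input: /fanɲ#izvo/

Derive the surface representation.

/n/ before /ɲ/ (palatal) → [ɲ]

[faɲɲ#izvo]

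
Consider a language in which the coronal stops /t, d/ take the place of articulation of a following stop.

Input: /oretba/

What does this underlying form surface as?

/t/ before /b/ (labial) → [p]

[orepba]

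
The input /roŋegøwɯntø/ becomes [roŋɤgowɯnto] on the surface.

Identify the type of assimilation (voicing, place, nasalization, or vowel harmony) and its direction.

/e/→[ɤ] /ø/→[o] /ø/→[o].
Vowels agree with the first vowel, so the harmony is progressive.

vowel harmony, progressive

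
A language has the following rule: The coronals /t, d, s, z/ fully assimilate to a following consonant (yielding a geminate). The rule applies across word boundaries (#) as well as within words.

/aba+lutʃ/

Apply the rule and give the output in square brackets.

[aba+lutʃ]

no segment meets the rule's conditions; no change.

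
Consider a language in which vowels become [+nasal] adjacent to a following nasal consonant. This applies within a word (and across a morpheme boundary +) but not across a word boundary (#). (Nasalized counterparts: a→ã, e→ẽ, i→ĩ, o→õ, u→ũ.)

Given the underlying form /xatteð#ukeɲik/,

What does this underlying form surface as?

/e/ before nasal /ɲ/ → [ẽ]

[xatteð#ukẽɲik]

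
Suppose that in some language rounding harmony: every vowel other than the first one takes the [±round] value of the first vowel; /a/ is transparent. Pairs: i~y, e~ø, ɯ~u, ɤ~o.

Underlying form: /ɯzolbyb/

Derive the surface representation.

/o/ harmonizes with /ɯ/ ([-round]) → [ɤ]
/y/ harmonizes with /ɯ/ ([-round]) → [i]

[ɯzɤlbib]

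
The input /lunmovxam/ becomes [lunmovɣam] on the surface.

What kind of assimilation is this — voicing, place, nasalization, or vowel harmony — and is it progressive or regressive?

/x/→[ɣ].
Each target copies a feature from the preceding segment, so the direction is progressive.

voicing assimilation, progressive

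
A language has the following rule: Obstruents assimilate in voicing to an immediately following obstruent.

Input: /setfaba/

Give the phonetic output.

[setfaba]

no segment meets the rule's conditions; no change.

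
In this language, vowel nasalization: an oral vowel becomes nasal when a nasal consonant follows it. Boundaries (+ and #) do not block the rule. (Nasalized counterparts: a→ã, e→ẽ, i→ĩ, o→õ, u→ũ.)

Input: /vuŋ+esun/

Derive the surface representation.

[vũŋ+esũn]

/u/ before nasal /ŋ/ → [ũ]
/u/ before nasal /n/ → [ũ]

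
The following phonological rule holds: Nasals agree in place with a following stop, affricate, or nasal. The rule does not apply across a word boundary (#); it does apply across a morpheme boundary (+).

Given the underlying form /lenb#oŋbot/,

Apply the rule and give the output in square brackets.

/n/ before /b/ (labial) → [m]
/ŋ/ before /b/ (labial) → [m]

[lemb#ombot]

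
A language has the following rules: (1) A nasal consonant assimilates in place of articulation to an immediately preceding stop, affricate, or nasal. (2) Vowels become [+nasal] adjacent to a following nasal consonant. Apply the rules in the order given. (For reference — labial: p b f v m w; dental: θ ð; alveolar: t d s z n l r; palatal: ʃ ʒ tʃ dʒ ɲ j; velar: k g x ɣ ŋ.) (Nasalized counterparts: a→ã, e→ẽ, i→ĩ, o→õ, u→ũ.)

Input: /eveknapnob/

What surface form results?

Rule 1: /n/ after /k/ (velar) → [ŋ]
Rule 1: /n/ after /p/ (labial) → [m]
After rule 1: evekŋapmob
Rule 2: no segment meets the rule's conditions; no change.

[evekŋapmob]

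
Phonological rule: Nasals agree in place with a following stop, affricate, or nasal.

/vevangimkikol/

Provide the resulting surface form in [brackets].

/n/ before /g/ (velar) → [ŋ]
/m/ before /k/ (velar) → [ŋ]

[vevaŋgiŋkikol]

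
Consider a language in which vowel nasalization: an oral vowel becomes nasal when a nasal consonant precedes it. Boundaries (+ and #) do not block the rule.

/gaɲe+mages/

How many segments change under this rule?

/e/ after nasal /ɲ/ → [ẽ]
/a/ after nasal /m/ → [ã]
2 segments change.

2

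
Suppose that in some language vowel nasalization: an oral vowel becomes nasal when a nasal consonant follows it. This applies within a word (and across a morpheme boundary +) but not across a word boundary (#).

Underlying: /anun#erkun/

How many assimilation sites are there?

3

/a/ before nasal /n/ → [ã]
/u/ before nasal /n/ → [ũ]
/u/ before nasal /n/ → [ũ]
3 segments change.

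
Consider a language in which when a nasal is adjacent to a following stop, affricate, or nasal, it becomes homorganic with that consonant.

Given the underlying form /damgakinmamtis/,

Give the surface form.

[daŋgakimmantis]

/m/ before /g/ (velar) → [ŋ]
/n/ before /m/ (labial) → [m]
/m/ before /t/ (alveolar) → [n]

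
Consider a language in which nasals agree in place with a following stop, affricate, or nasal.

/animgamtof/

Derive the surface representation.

[aniŋgantof]

/m/ before /g/ (velar) → [ŋ]
/m/ before /t/ (alveolar) → [n]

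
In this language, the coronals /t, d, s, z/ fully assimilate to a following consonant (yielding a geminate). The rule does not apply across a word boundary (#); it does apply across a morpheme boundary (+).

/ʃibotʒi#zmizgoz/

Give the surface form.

/t/ before /ʒ/ → [ʒ] (total assimilation)
/z/ before /m/ → [m] (total assimilation)
/z/ before /g/ → [g] (total assimilation)

[ʃiboʒʒi#mmiggoz]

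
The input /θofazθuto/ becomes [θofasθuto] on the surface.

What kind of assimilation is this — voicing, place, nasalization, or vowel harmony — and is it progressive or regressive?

/z/→[s].
Each target copies a feature from the following segment, so the direction is regressive.

voicing assimilation, regressive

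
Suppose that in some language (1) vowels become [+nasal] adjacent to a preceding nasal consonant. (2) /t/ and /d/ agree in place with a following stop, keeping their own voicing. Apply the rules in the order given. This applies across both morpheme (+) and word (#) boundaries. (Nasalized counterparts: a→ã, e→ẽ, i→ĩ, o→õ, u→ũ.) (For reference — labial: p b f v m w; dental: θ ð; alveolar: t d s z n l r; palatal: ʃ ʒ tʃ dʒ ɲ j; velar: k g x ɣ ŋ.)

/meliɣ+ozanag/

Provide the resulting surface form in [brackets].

Rule 1: /e/ after nasal /m/ → [ẽ]
Rule 1: /a/ after nasal /n/ → [ã]
After rule 1: mẽliɣ+ozanãg
Rule 2: no segment meets the rule's conditions; no change.

[mẽliɣ+ozanãg]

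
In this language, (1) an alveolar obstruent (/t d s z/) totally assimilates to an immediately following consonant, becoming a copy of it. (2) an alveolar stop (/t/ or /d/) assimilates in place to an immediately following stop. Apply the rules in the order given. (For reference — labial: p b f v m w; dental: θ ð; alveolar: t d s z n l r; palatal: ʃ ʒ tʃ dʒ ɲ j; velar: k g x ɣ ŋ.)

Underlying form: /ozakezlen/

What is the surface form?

Rule 1: /z/ before /l/ → [l] (total assimilation)
After rule 1: ozakellen
Rule 2: no segment meets the rule's conditions; no change.

[ozakellen]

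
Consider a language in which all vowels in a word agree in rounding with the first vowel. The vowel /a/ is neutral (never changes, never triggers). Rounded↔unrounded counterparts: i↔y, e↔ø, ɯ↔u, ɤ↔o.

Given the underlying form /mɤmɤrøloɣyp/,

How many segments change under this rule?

/ø/ harmonizes with /ɤ/ ([-round]) → [e]
/o/ harmonizes with /ɤ/ ([-round]) → [ɤ]
/y/ harmonizes with /ɤ/ ([-round]) → [i]
3 segments change.

3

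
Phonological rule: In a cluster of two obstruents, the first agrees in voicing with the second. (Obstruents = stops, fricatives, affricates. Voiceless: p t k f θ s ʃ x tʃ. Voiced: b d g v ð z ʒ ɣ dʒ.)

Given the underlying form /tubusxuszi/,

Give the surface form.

/s/ before /z/ (voiced) → [z]

[tubusxuzzi]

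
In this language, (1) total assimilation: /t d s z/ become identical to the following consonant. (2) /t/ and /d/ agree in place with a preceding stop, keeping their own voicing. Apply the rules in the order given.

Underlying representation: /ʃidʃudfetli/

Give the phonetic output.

Rule 1: /d/ before /ʃ/ → [ʃ] (total assimilation)
Rule 1: /d/ before /f/ → [f] (total assimilation)
Rule 1: /t/ before /l/ → [l] (total assimilation)
After rule 1: ʃiʃʃuffelli
Rule 2: no segment meets the rule's conditions; no change.

[ʃiʃʃuffelli]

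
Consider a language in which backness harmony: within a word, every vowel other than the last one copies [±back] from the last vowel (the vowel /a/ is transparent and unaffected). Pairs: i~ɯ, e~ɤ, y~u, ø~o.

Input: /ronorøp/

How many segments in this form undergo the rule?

2

/o/ harmonizes with /ø/ ([-back]) → [ø]
/o/ harmonizes with /ø/ ([-back]) → [ø]
2 segments change.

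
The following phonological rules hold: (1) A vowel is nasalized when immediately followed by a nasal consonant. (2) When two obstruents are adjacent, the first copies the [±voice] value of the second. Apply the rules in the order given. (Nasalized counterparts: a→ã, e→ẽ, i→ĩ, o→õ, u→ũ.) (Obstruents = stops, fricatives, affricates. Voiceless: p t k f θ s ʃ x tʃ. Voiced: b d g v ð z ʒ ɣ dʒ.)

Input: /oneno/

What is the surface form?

[õnẽno]

Rule 1: /o/ before nasal /n/ → [õ]
Rule 1: /e/ before nasal /n/ → [ẽ]
After rule 1: õnẽno
Rule 2: no segment meets the rule's conditions; no change.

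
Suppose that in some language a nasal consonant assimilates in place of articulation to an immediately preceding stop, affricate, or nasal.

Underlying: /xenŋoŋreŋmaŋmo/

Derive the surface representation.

[xennoŋreŋŋaŋŋo]

/ŋ/ after /n/ (alveolar) → [n]
/m/ after /ŋ/ (velar) → [ŋ]
/m/ after /ŋ/ (velar) → [ŋ]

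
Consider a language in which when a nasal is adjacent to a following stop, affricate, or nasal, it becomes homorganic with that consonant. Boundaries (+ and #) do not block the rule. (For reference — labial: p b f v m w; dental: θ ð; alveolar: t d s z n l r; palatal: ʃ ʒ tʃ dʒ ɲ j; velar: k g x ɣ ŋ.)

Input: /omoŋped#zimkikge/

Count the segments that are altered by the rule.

/ŋ/ before /p/ (labial) → [m]
/m/ before /k/ (velar) → [ŋ]
2 segments change.

2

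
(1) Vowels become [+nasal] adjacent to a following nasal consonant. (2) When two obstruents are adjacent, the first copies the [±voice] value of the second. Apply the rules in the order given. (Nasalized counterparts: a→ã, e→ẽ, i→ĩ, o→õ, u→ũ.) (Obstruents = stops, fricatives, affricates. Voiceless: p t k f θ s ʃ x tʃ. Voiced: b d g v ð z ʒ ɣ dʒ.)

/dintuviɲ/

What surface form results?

Rule 1: /i/ before nasal /n/ → [ĩ]
Rule 1: /i/ before nasal /ɲ/ → [ĩ]
After rule 1: dĩntuvĩɲ
Rule 2: no segment meets the rule's conditions; no change.

[dĩntuvĩɲ]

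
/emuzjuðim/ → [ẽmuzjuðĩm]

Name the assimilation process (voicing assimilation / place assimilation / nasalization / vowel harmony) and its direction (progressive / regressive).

nasalization, regressive

/e/→[ẽ] /i/→[ĩ].
Each target copies a feature from the following segment, so the direction is regressive.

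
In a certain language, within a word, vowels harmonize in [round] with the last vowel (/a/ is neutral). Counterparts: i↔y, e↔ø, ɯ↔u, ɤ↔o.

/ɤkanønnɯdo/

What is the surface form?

[okanønnudo]

/ɤ/ harmonizes with /o/ ([+round]) → [o]
/ɯ/ harmonizes with /o/ ([+round]) → [u]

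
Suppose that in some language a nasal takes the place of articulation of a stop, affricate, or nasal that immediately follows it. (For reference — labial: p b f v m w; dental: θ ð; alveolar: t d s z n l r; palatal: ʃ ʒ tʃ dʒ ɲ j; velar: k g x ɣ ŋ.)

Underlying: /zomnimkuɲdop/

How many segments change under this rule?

3

/m/ before /n/ (alveolar) → [n]
/m/ before /k/ (velar) → [ŋ]
/ɲ/ before /d/ (alveolar) → [n]
3 segments change.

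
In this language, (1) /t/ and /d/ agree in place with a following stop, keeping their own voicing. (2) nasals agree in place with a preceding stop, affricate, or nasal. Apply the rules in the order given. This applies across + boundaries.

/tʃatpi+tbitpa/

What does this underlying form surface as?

[tʃappi+pbippa]

Rule 1: /t/ before /p/ (labial) → [p]
Rule 1: /t/ before /b/ (labial) → [p]
Rule 1: /t/ before /p/ (labial) → [p]
After rule 1: tʃappi+pbippa
Rule 2: no segment meets the rule's conditions; no change.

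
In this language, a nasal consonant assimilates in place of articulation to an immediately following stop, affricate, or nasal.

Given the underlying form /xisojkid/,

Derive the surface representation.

no segment meets the rule's conditions; no change.

[xisojkid]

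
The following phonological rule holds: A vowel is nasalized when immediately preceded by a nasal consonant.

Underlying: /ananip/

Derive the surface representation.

[anãnĩp]

/a/ after nasal /n/ → [ã]
/i/ after nasal /n/ → [ĩ]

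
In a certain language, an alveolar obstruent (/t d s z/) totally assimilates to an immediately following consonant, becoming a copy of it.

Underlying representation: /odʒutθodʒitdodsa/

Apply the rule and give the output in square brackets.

[odʒuθθodʒiddossa]

/t/ before /θ/ → [θ] (total assimilation)
/t/ before /d/ → [d] (total assimilation)
/d/ before /s/ → [s] (total assimilation)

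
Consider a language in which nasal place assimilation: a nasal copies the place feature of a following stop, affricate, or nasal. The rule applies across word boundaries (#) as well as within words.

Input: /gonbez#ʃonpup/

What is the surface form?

/n/ before /b/ (labial) → [m]
/n/ before /p/ (labial) → [m]

[gombez#ʃompup]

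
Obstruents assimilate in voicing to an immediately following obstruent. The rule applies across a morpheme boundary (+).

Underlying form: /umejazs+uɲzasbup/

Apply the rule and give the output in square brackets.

[umejass+uɲzazbup]

/z/ before /s/ (voiceless) → [s]
/s/ before /b/ (voiced) → [z]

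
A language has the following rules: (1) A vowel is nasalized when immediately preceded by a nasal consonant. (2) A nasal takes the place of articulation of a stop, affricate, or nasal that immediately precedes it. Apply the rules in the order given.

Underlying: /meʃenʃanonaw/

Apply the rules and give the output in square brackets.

Rule 1: /e/ after nasal /m/ → [ẽ]
Rule 1: /o/ after nasal /n/ → [õ]
Rule 1: /a/ after nasal /n/ → [ã]
After rule 1: mẽʃenʃanõnãw
Rule 2: no segment meets the rule's conditions; no change.

[mẽʃenʃanõnãw]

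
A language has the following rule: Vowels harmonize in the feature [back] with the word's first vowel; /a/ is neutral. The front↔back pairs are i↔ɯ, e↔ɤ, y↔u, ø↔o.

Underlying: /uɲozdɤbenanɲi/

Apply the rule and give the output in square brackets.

[uɲozdɤbɤnanɲɯ]

/e/ harmonizes with /u/ ([+back]) → [ɤ]
/i/ harmonizes with /u/ ([+back]) → [ɯ]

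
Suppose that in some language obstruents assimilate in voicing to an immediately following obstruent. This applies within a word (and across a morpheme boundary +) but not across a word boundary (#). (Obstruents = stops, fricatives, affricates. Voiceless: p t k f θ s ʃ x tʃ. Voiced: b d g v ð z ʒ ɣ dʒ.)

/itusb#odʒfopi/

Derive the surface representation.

[ituzb#otʃfopi]

/s/ before /b/ (voiced) → [z]
/dʒ/ before /f/ (voiceless) → [tʃ]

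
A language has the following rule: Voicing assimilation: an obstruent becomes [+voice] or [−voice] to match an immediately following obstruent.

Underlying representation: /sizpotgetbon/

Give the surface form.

/z/ before /p/ (voiceless) → [s]
/t/ before /g/ (voiced) → [d]
/t/ before /b/ (voiced) → [d]

[sispodgedbon]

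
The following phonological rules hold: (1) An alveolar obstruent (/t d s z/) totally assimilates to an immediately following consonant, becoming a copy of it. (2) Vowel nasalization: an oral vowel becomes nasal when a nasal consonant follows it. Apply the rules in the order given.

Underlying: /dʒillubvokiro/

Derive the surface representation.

[dʒillubvokiro]

Rule 1: no segment meets the rule's conditions; no change.
After rule 1: dʒillubvokiro
Rule 2: no segment meets the rule's conditions; no change.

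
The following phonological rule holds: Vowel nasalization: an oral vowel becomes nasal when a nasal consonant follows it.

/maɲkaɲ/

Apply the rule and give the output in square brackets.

/a/ before nasal /ɲ/ → [ã]
/a/ before nasal /ɲ/ → [ã]

[mãɲkãɲ]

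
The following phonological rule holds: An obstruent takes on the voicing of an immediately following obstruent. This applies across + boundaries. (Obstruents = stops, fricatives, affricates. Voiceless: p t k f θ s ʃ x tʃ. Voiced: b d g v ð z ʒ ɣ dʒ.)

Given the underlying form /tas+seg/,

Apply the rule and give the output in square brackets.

[tas+seg]

no segment meets the rule's conditions; no change.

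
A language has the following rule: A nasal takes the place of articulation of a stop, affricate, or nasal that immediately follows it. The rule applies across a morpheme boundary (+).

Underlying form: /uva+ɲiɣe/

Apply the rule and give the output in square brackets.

no segment meets the rule's conditions; no change.

[uva+ɲiɣe]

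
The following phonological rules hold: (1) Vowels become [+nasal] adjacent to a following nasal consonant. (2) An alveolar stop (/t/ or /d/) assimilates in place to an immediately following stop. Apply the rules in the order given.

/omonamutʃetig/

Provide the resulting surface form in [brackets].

[õmõnãmutʃetig]

Rule 1: /o/ before nasal /m/ → [õ]
Rule 1: /o/ before nasal /n/ → [õ]
Rule 1: /a/ before nasal /m/ → [ã]
After rule 1: õmõnãmutʃetig
Rule 2: no segment meets the rule's conditions; no change.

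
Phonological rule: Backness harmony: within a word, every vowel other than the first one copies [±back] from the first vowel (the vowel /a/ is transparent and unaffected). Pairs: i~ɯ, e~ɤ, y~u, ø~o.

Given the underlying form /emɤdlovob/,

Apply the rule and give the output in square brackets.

/ɤ/ harmonizes with /e/ ([-back]) → [e]
/o/ harmonizes with /e/ ([-back]) → [ø]
/o/ harmonizes with /e/ ([-back]) → [ø]

[emedløvøb]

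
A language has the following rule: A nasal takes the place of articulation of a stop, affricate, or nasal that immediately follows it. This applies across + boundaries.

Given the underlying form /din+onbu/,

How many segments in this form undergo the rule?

/n/ before /b/ (labial) → [m]
1 segment changes.

1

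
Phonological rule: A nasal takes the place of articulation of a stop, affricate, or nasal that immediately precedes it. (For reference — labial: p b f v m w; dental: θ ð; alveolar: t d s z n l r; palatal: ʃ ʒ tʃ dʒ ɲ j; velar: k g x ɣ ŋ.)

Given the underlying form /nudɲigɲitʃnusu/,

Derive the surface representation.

[nudnigŋitʃɲusu]

/ɲ/ after /d/ (alveolar) → [n]
/ɲ/ after /g/ (velar) → [ŋ]
/n/ after /tʃ/ (palatal) → [ɲ]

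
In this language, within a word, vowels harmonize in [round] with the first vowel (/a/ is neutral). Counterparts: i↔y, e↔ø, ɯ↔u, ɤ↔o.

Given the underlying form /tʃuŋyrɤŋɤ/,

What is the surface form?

/ɤ/ harmonizes with /u/ ([+round]) → [o]
/ɤ/ harmonizes with /u/ ([+round]) → [o]

[tʃuŋyroŋo]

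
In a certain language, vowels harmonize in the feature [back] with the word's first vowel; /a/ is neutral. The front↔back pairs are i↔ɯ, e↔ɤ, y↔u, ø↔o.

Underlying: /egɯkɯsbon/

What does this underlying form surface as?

/ɯ/ harmonizes with /e/ ([-back]) → [i]
/ɯ/ harmonizes with /e/ ([-back]) → [i]
/o/ harmonizes with /e/ ([-back]) → [ø]

[egikisbøn]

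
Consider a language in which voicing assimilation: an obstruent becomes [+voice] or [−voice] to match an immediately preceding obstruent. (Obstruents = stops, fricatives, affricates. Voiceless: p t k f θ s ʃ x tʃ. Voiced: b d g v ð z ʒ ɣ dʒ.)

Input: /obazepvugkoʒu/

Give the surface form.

[obazepfuggoʒu]

/v/ after /p/ (voiceless) → [f]
/k/ after /g/ (voiced) → [g]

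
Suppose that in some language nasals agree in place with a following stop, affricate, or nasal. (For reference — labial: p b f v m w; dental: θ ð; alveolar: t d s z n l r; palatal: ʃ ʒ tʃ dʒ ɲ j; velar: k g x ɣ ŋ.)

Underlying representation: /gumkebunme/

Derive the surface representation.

/m/ before /k/ (velar) → [ŋ]
/n/ before /m/ (labial) → [m]

[guŋkebumme]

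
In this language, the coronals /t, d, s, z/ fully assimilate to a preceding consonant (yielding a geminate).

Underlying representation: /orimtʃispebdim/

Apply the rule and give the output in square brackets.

/d/ after /b/ → [b] (total assimilation)

[orimtʃispebbim]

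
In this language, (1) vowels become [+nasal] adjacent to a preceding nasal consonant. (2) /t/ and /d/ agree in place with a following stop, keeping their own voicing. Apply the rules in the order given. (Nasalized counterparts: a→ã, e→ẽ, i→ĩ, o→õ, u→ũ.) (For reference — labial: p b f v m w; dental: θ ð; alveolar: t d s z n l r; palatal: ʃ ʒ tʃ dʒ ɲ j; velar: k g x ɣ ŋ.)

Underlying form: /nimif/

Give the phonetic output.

[nĩmĩf]

Rule 1: /i/ after nasal /n/ → [ĩ]
Rule 1: /i/ after nasal /m/ → [ĩ]
After rule 1: nĩmĩf
Rule 2: no segment meets the rule's conditions; no change.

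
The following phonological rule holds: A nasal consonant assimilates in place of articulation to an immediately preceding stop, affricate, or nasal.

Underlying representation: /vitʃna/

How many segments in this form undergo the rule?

1

/n/ after /tʃ/ (palatal) → [ɲ]
1 segment changes.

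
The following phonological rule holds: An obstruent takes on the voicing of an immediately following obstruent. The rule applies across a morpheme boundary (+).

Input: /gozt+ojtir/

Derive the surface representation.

[gost+ojtir]

/z/ before /t/ (voiceless) → [s]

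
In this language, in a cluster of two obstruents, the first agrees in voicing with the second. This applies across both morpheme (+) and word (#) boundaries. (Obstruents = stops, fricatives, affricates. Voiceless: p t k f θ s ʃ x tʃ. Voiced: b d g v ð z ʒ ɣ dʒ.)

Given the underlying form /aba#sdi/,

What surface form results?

/s/ before /d/ (voiced) → [z]

[aba#zdi]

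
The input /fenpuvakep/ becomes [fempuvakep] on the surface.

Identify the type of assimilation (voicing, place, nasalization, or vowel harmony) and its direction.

place assimilation, regressive

/n/→[m].
Each target copies a feature from the following segment, so the direction is regressive.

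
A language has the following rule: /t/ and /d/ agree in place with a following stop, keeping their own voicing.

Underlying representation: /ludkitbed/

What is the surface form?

[lugkipbed]

/d/ before /k/ (velar) → [g]
/t/ before /b/ (labial) → [p]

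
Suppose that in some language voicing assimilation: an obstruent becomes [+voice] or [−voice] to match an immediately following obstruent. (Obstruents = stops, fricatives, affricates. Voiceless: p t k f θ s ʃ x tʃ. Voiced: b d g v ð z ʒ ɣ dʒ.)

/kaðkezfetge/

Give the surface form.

/ð/ before /k/ (voiceless) → [θ]
/z/ before /f/ (voiceless) → [s]
/t/ before /g/ (voiced) → [d]

[kaθkesfedge]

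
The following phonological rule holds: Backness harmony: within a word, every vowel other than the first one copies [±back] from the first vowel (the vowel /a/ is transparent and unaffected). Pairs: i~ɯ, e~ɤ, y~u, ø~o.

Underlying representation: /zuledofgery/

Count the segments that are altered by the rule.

/e/ harmonizes with /u/ ([+back]) → [ɤ]
/e/ harmonizes with /u/ ([+back]) → [ɤ]
/y/ harmonizes with /u/ ([+back]) → [u]
3 segments change.

3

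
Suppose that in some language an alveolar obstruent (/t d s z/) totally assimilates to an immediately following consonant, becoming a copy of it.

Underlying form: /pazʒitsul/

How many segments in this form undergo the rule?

2

/z/ before /ʒ/ → [ʒ] (total assimilation)
/t/ before /s/ → [s] (total assimilation)
2 segments change.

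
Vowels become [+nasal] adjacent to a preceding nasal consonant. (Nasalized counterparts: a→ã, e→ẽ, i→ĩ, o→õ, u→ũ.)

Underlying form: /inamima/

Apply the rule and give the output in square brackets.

[inãmĩmã]

/a/ after nasal /n/ → [ã]
/i/ after nasal /m/ → [ĩ]
/a/ after nasal /m/ → [ã]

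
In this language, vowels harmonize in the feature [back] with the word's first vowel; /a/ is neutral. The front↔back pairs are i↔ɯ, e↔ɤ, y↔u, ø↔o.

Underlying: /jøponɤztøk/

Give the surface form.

/o/ harmonizes with /ø/ ([-back]) → [ø]
/ɤ/ harmonizes with /ø/ ([-back]) → [e]

[jøpøneztøk]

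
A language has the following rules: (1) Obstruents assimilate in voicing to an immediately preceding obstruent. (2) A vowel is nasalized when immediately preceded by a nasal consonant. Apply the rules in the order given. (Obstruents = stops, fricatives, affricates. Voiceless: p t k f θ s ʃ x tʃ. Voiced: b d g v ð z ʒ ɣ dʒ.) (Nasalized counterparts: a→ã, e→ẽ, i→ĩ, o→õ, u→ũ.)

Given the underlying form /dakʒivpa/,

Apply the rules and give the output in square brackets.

Rule 1: /ʒ/ after /k/ (voiceless) → [ʃ]
Rule 1: /p/ after /v/ (voiced) → [b]
After rule 1: dakʃivba
Rule 2: no segment meets the rule's conditions; no change.

[dakʃivba]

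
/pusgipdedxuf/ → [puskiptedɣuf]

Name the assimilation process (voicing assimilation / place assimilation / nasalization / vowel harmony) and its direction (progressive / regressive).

voicing assimilation, progressive

/g/→[k] /d/→[t] /x/→[ɣ].
Each target copies a feature from the preceding segment, so the direction is progressive.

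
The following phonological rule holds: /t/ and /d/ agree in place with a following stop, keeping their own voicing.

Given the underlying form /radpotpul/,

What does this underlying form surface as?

/d/ before /p/ (labial) → [b]
/t/ before /p/ (labial) → [p]

[rabpoppul]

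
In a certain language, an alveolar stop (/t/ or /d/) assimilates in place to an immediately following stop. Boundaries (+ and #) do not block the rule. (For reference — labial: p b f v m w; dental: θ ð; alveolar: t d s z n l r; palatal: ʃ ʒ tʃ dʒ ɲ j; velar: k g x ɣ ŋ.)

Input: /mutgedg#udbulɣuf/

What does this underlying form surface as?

/t/ before /g/ (velar) → [k]
/d/ before /g/ (velar) → [g]
/d/ before /b/ (labial) → [b]

[mukgegg#ubbulɣuf]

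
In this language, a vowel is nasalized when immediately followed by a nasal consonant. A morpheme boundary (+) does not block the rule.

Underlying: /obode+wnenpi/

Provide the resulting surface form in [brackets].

/e/ before nasal /n/ → [ẽ]

[obode+wnẽnpi]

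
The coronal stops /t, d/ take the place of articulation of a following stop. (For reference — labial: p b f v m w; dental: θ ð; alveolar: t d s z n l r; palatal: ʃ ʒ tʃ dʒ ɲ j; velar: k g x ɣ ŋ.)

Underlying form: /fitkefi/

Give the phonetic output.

[fikkefi]

/t/ before /k/ (velar) → [k]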